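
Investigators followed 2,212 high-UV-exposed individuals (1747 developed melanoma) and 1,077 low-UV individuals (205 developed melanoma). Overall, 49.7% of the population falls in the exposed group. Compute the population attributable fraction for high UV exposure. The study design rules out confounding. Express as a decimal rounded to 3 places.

p₁ = P(outcome | exposed) = 1747/2212 = 0.78978
p₀ = P(outcome | unexposed) = 205/1077 = 0.19034
Overall risk P(Y=1) = π·p₁ + (1−π)·p₀ = 0.497×0.78978 + 0.503×0.19034 = 0.48826.
Under exogeneity, PAF = [P(Y=1) − p₀] / P(Y=1).
PAF = (0.48826 − 0.19034) / 0.48826 ≈ 0.6102

PAF ≈ 0.610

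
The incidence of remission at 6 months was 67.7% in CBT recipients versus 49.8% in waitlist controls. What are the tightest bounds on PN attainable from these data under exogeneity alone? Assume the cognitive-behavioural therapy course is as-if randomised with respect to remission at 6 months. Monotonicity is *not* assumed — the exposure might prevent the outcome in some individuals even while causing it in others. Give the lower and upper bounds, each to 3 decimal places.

p₁ = 0.677, p₀ = 0.498.
Under exogeneity alone the bounds on PN are max{0,(p₁−p₀)/p₁} ≤ PN ≤ min{1,(1−p₀)/p₁}.
  lower = (p₁ − p₀)/p₁ = 0.179 / 0.677 ≈ 0.2644
  upper = min{1, (1 − p₀)/p₁} = 0.502 / 0.677 ≈ 0.7415

0.264 ≤ PN ≤ 0.742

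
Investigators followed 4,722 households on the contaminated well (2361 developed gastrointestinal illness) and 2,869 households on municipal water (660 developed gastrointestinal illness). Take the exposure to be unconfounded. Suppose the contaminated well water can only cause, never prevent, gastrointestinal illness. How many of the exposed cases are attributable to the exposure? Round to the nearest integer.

p₁ = P(outcome | exposed) = 2361/4722 = 0.5
p₀ = P(outcome | unexposed) = 660/2869 = 0.23005
PN = (p₁ − p₀)/p₁ = (0.5 − 0.23005) / 0.5 ≈ 0.53991.
Attributable cases ≈ PN × (exposed cases) = 0.53991 × 2361 ≈ 1274.73.

about 1275 cases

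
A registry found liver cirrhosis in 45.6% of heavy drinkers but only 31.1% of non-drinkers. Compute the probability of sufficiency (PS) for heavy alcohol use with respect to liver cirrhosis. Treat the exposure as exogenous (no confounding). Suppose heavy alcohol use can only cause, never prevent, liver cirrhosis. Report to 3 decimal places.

p₁ = 0.456, p₀ = 0.311.
Under exogeneity and monotonicity, PS = (p₁ − p₀) / (1 − p₀).
PS = (0.456 − 0.311) / (1 − 0.311) = 0.145 / 0.689 ≈ 0.2104

PS ≈ 0.210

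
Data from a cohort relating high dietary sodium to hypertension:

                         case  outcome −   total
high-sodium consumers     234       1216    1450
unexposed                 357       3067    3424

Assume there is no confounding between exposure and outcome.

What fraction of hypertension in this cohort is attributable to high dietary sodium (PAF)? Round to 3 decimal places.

p₁ = P(outcome | exposed) = 234/1450 = 0.16138
p₀ = P(outcome | unexposed) = 357/3424 = 0.10426
Exposure prevalence π = 1450/4874 = 0.2975; overall risk P(Y=1) = 0.12126.
Under exogeneity, PAF = [P(Y=1) − p₀]/P(Y=1).
PAF = (0.12126 − 0.10426) / 0.12126 ≈ 0.1401

PAF ≈ 0.140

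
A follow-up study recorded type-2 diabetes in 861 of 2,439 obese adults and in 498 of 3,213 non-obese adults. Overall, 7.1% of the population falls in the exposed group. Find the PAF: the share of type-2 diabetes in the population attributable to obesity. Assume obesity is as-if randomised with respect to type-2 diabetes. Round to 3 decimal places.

PAF ≈ 0.083

p₁ = P(outcome | exposed) = 861/2439 = 0.35301
p₀ = P(outcome | unexposed) = 498/3213 = 0.155
Overall risk P(Y=1) = π·p₁ + (1−π)·p₀ = 0.071×0.35301 + 0.929×0.155 = 0.16905.
Under exogeneity, PAF = [P(Y=1) − p₀] / P(Y=1).
PAF = (0.16905 − 0.155) / 0.16905 ≈ 0.0832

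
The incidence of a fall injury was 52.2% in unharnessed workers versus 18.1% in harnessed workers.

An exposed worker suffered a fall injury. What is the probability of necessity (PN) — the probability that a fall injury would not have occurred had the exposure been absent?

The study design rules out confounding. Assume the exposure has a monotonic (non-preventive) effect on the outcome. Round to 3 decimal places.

p₁ = 0.522, p₀ = 0.181.
Under exogeneity and monotonicity, PN = (p₁ − p₀) / p₁.
PN = (0.522 − 0.181) / 0.522 = 0.341 / 0.522 ≈ 0.6533

PN ≈ 0.653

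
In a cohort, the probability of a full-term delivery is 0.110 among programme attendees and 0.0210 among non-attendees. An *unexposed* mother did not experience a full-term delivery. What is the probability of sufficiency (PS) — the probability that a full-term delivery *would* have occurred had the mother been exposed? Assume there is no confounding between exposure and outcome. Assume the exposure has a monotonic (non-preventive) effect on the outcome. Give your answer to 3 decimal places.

Let p₁ = 0.11, p₀ = 0.021.
Under exogeneity and monotonicity, PS = (p₁ − p₀) / (1 − p₀).
PS = (0.11 − 0.021) / (1 − 0.021) = 0.089 / 0.979 ≈ 0.0909

PS ≈ 0.091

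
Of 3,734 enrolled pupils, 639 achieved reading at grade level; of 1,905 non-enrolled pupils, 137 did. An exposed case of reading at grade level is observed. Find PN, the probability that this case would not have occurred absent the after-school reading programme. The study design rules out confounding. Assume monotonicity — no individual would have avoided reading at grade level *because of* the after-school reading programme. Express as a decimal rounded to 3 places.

PN ≈ 0.580

p₁ = P(outcome | exposed) = 639/3734 = 0.17113
p₀ = P(outcome | unexposed) = 137/1905 = 0.071916
Under exogeneity and monotonicity, PN = (p₁ − p₀) / p₁.
PN = (0.17113 − 0.071916) / 0.17113 = 0.099214 / 0.17113 ≈ 0.5798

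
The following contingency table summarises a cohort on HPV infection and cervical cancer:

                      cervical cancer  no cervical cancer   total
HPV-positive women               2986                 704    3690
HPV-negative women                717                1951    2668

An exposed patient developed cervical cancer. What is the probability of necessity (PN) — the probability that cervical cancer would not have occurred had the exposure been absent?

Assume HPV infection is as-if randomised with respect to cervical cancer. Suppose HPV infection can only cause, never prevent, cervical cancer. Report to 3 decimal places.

PN ≈ 0.668

p₁ = P(outcome | exposed) = 2986/3690 = 0.80921
p₀ = P(outcome | unexposed) = 717/2668 = 0.26874
Under exogeneity and monotonicity, PN = (p₁ − p₀)/p₁.
PN = (0.80921 − 0.26874) / 0.80921 ≈ 0.6679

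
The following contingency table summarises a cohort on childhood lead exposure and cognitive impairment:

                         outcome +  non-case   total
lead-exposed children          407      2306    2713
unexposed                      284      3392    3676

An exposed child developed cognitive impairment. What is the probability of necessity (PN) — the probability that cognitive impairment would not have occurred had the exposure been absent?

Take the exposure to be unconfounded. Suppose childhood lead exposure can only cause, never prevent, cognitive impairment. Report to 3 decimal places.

PN ≈ 0.485

p₁ = P(outcome | exposed) = 407/2713 = 0.15002
p₀ = P(outcome | unexposed) = 284/3676 = 0.077258
Under exogeneity and monotonicity, PN = (p₁ − p₀)/p₁.
PN = (0.15002 − 0.077258) / 0.15002 ≈ 0.4850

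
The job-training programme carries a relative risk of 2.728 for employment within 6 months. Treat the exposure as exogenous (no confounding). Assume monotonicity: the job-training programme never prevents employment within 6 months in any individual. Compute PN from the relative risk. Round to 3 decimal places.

Under exogeneity and monotonicity, PN = (RR − 1) / RR = 1 − 1/RR.
PN = (2.728 − 1) / 2.728 = 1.728 / 2.728 ≈ 0.6334

PN ≈ 0.633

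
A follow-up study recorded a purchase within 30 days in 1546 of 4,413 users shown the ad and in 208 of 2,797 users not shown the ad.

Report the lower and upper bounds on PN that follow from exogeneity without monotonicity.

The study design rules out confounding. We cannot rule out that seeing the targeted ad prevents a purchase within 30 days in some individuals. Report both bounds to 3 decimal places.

p₁ = P(outcome | exposed) = 1546/4413 = 0.35033
p₀ = P(outcome | unexposed) = 208/2797 = 0.074365
Under exogeneity alone the bounds on PN are max{0,(p₁−p₀)/p₁} ≤ PN ≤ min{1,(1−p₀)/p₁}.
  lower = (p₁ − p₀)/p₁ = 0.27596 / 0.35033 ≈ 0.7877
  upper = min{1, (1 − p₀)/p₁} = 0.92563 / 0.35033 ≈ 2.6422 → capped at 1

0.788 ≤ PN ≤ 1.000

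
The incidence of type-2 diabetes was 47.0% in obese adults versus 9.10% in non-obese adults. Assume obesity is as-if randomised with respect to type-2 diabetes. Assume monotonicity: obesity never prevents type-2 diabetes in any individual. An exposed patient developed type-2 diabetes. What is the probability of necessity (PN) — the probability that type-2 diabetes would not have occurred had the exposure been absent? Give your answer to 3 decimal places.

p₁ = 0.47, p₀ = 0.091.
Under exogeneity and monotonicity, PN = (p₁ − p₀) / p₁.
PN = (0.47 − 0.091) / 0.47 = 0.379 / 0.47 ≈ 0.8064

PN ≈ 0.806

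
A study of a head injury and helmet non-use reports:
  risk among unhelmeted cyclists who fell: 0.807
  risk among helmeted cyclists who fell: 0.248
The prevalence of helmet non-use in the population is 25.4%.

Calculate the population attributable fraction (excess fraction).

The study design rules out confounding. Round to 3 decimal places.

PAF ≈ 0.364

Let p₁ = 0.807, p₀ = 0.248.
Overall risk P(Y=1) = π·p₁ + (1−π)·p₀ = 0.254×0.807 + 0.746×0.248 = 0.38999.
Under exogeneity, PAF = [P(Y=1) − p₀] / P(Y=1).
PAF = (0.38999 − 0.248) / 0.38999 ≈ 0.3641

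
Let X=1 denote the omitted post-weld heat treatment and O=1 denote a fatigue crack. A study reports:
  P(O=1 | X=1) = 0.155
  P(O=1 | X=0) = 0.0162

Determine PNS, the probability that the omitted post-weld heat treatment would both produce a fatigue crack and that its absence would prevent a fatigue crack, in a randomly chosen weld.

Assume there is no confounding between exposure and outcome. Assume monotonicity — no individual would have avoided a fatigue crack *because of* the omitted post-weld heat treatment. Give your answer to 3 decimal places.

PNS ≈ 0.139

Let p₁ = 0.155, p₀ = 0.0162.
Under exogeneity and monotonicity, PNS = p₁ − p₀.
PNS = 0.155 − 0.0162 = 0.1388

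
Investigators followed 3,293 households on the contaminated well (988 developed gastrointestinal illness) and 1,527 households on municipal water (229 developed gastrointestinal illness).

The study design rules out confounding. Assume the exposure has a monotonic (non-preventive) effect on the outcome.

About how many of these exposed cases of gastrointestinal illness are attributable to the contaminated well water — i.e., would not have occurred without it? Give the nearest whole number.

about 494 cases

p₁ = P(outcome | exposed) = 988/3293 = 0.30003
p₀ = P(outcome | unexposed) = 229/1527 = 0.14997
PN = (p₁ − p₀)/p₁ = (0.30003 − 0.14997) / 0.30003 ≈ 0.50016.
Attributable cases ≈ PN × (exposed cases) = 0.50016 × 988 ≈ 494.16.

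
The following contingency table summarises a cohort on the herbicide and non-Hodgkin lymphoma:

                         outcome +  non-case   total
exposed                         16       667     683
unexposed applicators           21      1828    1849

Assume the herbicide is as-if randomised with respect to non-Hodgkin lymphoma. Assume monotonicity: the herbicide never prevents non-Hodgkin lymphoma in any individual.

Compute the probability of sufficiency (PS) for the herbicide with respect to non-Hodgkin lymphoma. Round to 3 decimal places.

PS ≈ 0.012

p₁ = P(outcome | exposed) = 16/683 = 0.023426
p₀ = P(outcome | unexposed) = 21/1849 = 0.011357
Under exogeneity and monotonicity, PS = (p₁ − p₀) / (1 − p₀).
PS = (0.023426 − 0.011357) / (1 − 0.011357) = 0.012069 / 0.98864 ≈ 0.0122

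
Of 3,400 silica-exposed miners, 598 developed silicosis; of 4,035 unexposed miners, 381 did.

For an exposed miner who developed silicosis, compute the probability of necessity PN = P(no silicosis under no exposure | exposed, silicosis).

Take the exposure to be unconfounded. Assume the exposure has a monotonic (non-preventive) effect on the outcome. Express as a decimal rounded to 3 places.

p₁ = P(outcome | exposed) = 598/3400 = 0.17588
p₀ = P(outcome | unexposed) = 381/4035 = 0.094424
Under exogeneity and monotonicity, PN = (p₁ − p₀) / p₁.
PN = (0.17588 − 0.094424) / 0.17588 = 0.081459 / 0.17588 ≈ 0.4631

PN ≈ 0.463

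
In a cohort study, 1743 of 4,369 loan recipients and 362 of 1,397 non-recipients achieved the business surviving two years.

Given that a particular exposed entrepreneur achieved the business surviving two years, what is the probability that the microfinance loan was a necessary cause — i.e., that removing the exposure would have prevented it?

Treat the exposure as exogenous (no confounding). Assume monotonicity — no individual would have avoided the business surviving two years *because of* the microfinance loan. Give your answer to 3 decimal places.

p₁ = P(outcome | exposed) = 1743/4369 = 0.39895
p₀ = P(outcome | unexposed) = 362/1397 = 0.25913
Under exogeneity and monotonicity, PN = (p₁ − p₀) / p₁.
PN = (0.39895 − 0.25913) / 0.39895 = 0.13982 / 0.39895 ≈ 0.3505

PN ≈ 0.350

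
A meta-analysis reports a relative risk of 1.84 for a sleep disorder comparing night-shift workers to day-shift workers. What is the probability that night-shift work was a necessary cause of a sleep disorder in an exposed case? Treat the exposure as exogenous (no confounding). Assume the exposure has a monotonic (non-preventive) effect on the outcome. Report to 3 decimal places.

Under exogeneity and monotonicity, PN = (RR − 1) / RR = 1 − 1/RR.
PN = (1.84 − 1) / 1.84 = 0.84 / 1.84 ≈ 0.4565

PN ≈ 0.457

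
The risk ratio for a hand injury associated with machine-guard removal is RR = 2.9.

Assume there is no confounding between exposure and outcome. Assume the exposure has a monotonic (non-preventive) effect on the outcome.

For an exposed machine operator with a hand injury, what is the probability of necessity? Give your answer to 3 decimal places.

Under exogeneity and monotonicity, PN = (RR − 1) / RR = 1 − 1/RR.
PN = (2.9 − 1) / 2.9 = 1.9 / 2.9 ≈ 0.6552

PN ≈ 0.655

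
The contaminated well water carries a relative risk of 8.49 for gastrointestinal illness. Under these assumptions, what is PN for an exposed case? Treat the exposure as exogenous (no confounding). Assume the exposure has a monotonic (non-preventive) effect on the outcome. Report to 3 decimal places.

Under exogeneity and monotonicity, PN = (RR − 1) / RR = 1 − 1/RR.
PN = (8.49 − 1) / 8.49 = 7.49 / 8.49 ≈ 0.8822

PN ≈ 0.882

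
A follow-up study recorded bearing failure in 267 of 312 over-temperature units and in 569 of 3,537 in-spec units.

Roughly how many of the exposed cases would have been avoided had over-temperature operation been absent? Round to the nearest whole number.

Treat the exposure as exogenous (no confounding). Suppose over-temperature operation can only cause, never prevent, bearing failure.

about 217 cases

p₁ = P(outcome | exposed) = 267/312 = 0.85577
p₀ = P(outcome | unexposed) = 569/3537 = 0.16087
PN = (p₁ − p₀)/p₁ = (0.85577 − 0.16087) / 0.85577 ≈ 0.81202.
Attributable cases ≈ PN × (exposed cases) = 0.81202 × 267 ≈ 216.81.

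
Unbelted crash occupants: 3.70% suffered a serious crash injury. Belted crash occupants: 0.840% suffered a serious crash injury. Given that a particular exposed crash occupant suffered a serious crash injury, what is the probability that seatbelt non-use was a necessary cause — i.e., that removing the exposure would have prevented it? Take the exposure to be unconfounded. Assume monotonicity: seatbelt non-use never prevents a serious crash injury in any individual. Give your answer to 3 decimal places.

PN ≈ 0.773

p₁ = 0.037, p₀ = 0.0084.
Under exogeneity and monotonicity, PN = (p₁ − p₀) / p₁.
PN = (0.037 − 0.0084) / 0.037 = 0.0286 / 0.037 ≈ 0.7730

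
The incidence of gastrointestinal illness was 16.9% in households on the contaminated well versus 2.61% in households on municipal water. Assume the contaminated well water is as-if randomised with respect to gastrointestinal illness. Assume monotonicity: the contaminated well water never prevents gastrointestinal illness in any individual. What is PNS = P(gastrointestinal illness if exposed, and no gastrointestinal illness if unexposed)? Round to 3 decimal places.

PNS ≈ 0.143

p₁ = 0.169, p₀ = 0.0261.
Under exogeneity and monotonicity, PNS = p₁ − p₀.
PNS = 0.169 − 0.0261 = 0.1429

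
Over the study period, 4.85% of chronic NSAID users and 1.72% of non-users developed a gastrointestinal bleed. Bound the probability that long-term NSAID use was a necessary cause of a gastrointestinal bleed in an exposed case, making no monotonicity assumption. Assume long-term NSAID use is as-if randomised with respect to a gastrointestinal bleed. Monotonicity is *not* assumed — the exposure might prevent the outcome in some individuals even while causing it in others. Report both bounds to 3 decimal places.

p₁ = 0.0485, p₀ = 0.0172.
Under exogeneity alone the bounds on PN are max{0,(p₁−p₀)/p₁} ≤ PN ≤ min{1,(1−p₀)/p₁}.
  lower = (p₁ − p₀)/p₁ = 0.0313 / 0.0485 ≈ 0.6454
  upper = min{1, (1 − p₀)/p₁} = 0.9828 / 0.0485 ≈ 20.2639 → capped at 1

0.645 ≤ PN ≤ 1.000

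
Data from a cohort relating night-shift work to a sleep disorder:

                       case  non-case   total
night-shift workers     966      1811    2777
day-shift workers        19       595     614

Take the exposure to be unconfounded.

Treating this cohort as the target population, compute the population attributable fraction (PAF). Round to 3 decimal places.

p₁ = P(outcome | exposed) = 966/2777 = 0.34786
p₀ = P(outcome | unexposed) = 19/614 = 0.030945
Exposure prevalence π = 2777/3391 = 0.81893; overall risk P(Y=1) = 0.29047.
Under exogeneity, PAF = [P(Y=1) − p₀]/P(Y=1).
PAF = (0.29047 − 0.030945) / 0.29047 ≈ 0.8935

PAF ≈ 0.893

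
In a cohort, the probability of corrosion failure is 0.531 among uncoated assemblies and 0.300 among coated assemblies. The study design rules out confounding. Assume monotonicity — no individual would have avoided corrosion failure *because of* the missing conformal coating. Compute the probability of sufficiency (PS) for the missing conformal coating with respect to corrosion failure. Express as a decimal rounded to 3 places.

Let p₁ = 0.531, p₀ = 0.3.
Under exogeneity and monotonicity, PS = (p₁ − p₀) / (1 − p₀).
PS = (0.531 − 0.3) / (1 − 0.3) = 0.231 / 0.7 ≈ 0.3300

PS ≈ 0.330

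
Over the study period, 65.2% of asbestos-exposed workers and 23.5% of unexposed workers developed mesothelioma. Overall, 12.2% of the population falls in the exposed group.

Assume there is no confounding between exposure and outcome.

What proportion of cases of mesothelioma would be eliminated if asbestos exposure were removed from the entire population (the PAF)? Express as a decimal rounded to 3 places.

PAF ≈ 0.178

p₁ = 0.652, p₀ = 0.235.
Overall risk P(Y=1) = π·p₁ + (1−π)·p₀ = 0.122×0.652 + 0.878×0.235 = 0.28587.
Under exogeneity, PAF = [P(Y=1) − p₀] / P(Y=1).
PAF = (0.28587 − 0.235) / 0.28587 ≈ 0.1780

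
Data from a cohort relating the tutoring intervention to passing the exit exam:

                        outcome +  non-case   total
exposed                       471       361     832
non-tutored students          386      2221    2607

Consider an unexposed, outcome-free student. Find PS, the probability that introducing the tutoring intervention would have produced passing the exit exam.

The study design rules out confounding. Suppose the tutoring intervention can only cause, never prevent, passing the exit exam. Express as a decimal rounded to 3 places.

PS ≈ 0.491

p₁ = P(outcome | exposed) = 471/832 = 0.56611
p₀ = P(outcome | unexposed) = 386/2607 = 0.14806
Under exogeneity and monotonicity, PS = (p₁ − p₀)/(1 − p₀).
PS = (0.56611 − 0.14806) / 0.85194 ≈ 0.4907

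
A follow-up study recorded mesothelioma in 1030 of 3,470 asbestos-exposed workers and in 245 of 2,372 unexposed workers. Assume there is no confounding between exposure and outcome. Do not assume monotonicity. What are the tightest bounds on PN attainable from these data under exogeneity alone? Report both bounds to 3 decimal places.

p₁ = P(outcome | exposed) = 1030/3470 = 0.29683
p₀ = P(outcome | unexposed) = 245/2372 = 0.10329
Under exogeneity alone the bounds on PN are max{0,(p₁−p₀)/p₁} ≤ PN ≤ min{1,(1−p₀)/p₁}.
  lower = (p₁ − p₀)/p₁ = 0.19354 / 0.29683 ≈ 0.6520
  upper = min{1, (1 − p₀)/p₁} = 0.89671 / 0.29683 ≈ 3.0210 → capped at 1

0.652 ≤ PN ≤ 1.000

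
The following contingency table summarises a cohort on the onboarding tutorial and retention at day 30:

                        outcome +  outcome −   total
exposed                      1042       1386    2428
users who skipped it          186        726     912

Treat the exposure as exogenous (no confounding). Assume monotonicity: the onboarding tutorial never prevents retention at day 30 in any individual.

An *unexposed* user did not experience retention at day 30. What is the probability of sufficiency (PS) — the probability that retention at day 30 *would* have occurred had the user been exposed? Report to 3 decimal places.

p₁ = P(outcome | exposed) = 1042/2428 = 0.42916
p₀ = P(outcome | unexposed) = 186/912 = 0.20395
Under exogeneity and monotonicity, PS = (p₁ − p₀)/(1 − p₀).
PS = (0.42916 − 0.20395) / 0.79605 ≈ 0.2829

PS ≈ 0.283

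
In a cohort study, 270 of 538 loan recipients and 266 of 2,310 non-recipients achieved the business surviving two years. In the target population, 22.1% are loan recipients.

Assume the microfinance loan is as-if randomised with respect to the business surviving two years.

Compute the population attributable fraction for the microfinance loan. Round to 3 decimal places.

p₁ = P(outcome | exposed) = 270/538 = 0.50186
p₀ = P(outcome | unexposed) = 266/2310 = 0.11515
Overall risk P(Y=1) = π·p₁ + (1−π)·p₀ = 0.221×0.50186 + 0.779×0.11515 = 0.20061.
Under exogeneity, PAF = [P(Y=1) − p₀] / P(Y=1).
PAF = (0.20061 − 0.11515) / 0.20061 ≈ 0.4260

PAF ≈ 0.426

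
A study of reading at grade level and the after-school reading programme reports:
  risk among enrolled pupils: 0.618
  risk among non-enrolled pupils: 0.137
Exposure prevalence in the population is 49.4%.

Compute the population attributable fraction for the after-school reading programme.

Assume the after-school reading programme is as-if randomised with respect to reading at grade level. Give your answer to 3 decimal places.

Let p₁ = 0.618, p₀ = 0.137.
Overall risk P(Y=1) = π·p₁ + (1−π)·p₀ = 0.494×0.618 + 0.506×0.137 = 0.37461.
Under exogeneity, PAF = [P(Y=1) − p₀] / P(Y=1).
PAF = (0.37461 − 0.137) / 0.37461 ≈ 0.6343

PAF ≈ 0.634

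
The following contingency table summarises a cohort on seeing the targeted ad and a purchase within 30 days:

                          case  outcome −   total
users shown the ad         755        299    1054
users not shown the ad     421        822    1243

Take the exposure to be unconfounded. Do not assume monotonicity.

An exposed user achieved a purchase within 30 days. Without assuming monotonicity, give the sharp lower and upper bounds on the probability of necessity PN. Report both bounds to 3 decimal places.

0.527 ≤ PN ≤ 0.923

p₁ = P(outcome | exposed) = 755/1054 = 0.71632
p₀ = P(outcome | unexposed) = 421/1243 = 0.3387
Under exogeneity alone the bounds on PN are max{0,(p₁−p₀)/p₁} ≤ PN ≤ min{1,(1−p₀)/p₁}.
  lower = (p₁ − p₀)/p₁ = 0.37762 / 0.71632 ≈ 0.5272
  upper = min{1, (1 − p₀)/p₁} = 0.6613 / 0.71632 ≈ 0.9232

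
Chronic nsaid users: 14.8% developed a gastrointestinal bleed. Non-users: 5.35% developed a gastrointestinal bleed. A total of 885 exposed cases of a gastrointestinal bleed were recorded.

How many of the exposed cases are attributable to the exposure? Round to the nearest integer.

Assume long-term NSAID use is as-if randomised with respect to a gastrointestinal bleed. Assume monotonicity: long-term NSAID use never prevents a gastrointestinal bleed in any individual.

about 565 cases

p₁ = 0.148, p₀ = 0.0535.
PN = (p₁ − p₀)/p₁ = (0.148 − 0.0535) / 0.148 ≈ 0.63851.
Attributable cases ≈ PN × (exposed cases) = 0.63851 × 885 ≈ 565.08.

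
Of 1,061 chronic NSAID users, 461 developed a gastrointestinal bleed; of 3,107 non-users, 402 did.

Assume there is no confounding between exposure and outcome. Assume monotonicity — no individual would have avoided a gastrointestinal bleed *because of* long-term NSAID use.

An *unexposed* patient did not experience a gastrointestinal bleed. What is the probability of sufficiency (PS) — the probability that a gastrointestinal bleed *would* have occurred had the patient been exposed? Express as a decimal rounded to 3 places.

PS ≈ 0.350

p₁ = P(outcome | exposed) = 461/1061 = 0.4345
p₀ = P(outcome | unexposed) = 402/3107 = 0.12939
Under exogeneity and monotonicity, PS = (p₁ − p₀) / (1 − p₀).
PS = (0.4345 − 0.12939) / (1 − 0.12939) = 0.30511 / 0.87061 ≈ 0.3505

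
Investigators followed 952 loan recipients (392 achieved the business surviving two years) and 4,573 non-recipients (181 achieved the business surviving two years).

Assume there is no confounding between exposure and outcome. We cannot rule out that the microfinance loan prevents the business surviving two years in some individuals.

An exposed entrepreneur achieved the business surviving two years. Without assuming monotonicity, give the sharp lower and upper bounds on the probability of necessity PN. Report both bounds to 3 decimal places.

p₁ = P(outcome | exposed) = 392/952 = 0.41176
p₀ = P(outcome | unexposed) = 181/4573 = 0.03958
Under exogeneity alone the bounds on PN are max{0,(p₁−p₀)/p₁} ≤ PN ≤ min{1,(1−p₀)/p₁}.
  lower = (p₁ − p₀)/p₁ = 0.37218 / 0.41176 ≈ 0.9039
  upper = min{1, (1 − p₀)/p₁} = 0.96042 / 0.41176 ≈ 2.3324 → capped at 1

0.904 ≤ PN ≤ 1.000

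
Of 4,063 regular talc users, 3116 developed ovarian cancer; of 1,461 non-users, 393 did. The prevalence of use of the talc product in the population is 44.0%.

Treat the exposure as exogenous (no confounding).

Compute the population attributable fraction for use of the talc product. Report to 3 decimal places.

PAF ≈ 0.449

p₁ = P(outcome | exposed) = 3116/4063 = 0.76692
p₀ = P(outcome | unexposed) = 393/1461 = 0.26899
Overall risk P(Y=1) = π·p₁ + (1−π)·p₀ = 0.44×0.76692 + 0.56×0.26899 = 0.48808.
Under exogeneity, PAF = [P(Y=1) − p₀] / P(Y=1).
PAF = (0.48808 − 0.26899) / 0.48808 ≈ 0.4489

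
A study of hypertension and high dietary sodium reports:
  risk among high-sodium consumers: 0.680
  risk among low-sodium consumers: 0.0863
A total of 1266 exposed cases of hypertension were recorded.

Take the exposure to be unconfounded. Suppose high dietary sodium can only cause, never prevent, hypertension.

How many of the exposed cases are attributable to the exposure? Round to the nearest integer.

about 1105 cases

Let p₁ = 0.68, p₀ = 0.0863.
PN = (p₁ − p₀)/p₁ = (0.68 − 0.0863) / 0.68 ≈ 0.87309.
Attributable cases ≈ PN × (exposed cases) = 0.87309 × 1266 ≈ 1105.33.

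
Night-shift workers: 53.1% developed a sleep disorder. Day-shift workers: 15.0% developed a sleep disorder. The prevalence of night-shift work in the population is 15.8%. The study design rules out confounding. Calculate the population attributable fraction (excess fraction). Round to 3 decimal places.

p₁ = 0.531, p₀ = 0.15.
Overall risk P(Y=1) = π·p₁ + (1−π)·p₀ = 0.158×0.531 + 0.842×0.15 = 0.2102.
Under exogeneity, PAF = [P(Y=1) − p₀] / P(Y=1).
PAF = (0.2102 − 0.15) / 0.2102 ≈ 0.2864

PAF ≈ 0.286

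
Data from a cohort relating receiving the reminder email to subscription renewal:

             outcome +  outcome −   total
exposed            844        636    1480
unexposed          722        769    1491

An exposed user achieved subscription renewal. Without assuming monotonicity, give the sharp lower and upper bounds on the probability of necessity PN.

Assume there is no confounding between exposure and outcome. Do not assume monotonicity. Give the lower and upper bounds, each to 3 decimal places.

0.151 ≤ PN ≤ 0.904

p₁ = P(outcome | exposed) = 844/1480 = 0.57027
p₀ = P(outcome | unexposed) = 722/1491 = 0.48424
Under exogeneity alone the bounds on PN are max{0,(p₁−p₀)/p₁} ≤ PN ≤ min{1,(1−p₀)/p₁}.
  lower = (p₁ − p₀)/p₁ = 0.086032 / 0.57027 ≈ 0.1509
  upper = min{1, (1 − p₀)/p₁} = 0.51576 / 0.57027 ≈ 0.9044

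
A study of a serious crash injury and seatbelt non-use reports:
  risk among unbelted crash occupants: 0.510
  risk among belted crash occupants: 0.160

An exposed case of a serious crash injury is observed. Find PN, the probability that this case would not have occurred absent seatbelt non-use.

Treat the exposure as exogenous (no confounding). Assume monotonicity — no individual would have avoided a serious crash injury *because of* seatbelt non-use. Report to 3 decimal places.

PN ≈ 0.686

Let p₁ = 0.51, p₀ = 0.16.
Under exogeneity and monotonicity, PN = (p₁ − p₀) / p₁.
PN = (0.51 − 0.16) / 0.51 = 0.35 / 0.51 ≈ 0.6863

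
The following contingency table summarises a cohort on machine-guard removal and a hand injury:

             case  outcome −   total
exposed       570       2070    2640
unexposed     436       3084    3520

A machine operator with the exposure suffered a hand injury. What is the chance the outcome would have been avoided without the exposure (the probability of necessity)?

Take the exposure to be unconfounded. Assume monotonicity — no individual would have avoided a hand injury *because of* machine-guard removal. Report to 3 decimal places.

PN ≈ 0.426

p₁ = P(outcome | exposed) = 570/2640 = 0.21591
p₀ = P(outcome | unexposed) = 436/3520 = 0.12386
Under exogeneity and monotonicity, PN = (p₁ − p₀) / p₁.
PN = (0.21591 − 0.12386) / 0.21591 = 0.092045 / 0.21591 ≈ 0.4263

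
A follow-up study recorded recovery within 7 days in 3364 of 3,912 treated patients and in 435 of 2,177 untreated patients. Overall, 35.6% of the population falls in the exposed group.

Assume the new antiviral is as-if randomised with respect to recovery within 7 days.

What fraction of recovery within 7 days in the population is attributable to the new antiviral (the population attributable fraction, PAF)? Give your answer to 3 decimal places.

PAF ≈ 0.540

p₁ = P(outcome | exposed) = 3364/3912 = 0.85992
p₀ = P(outcome | unexposed) = 435/2177 = 0.19982
Overall risk P(Y=1) = π·p₁ + (1−π)·p₀ = 0.356×0.85992 + 0.644×0.19982 = 0.43481.
Under exogeneity, PAF = [P(Y=1) − p₀] / P(Y=1).
PAF = (0.43481 − 0.19982) / 0.43481 ≈ 0.5405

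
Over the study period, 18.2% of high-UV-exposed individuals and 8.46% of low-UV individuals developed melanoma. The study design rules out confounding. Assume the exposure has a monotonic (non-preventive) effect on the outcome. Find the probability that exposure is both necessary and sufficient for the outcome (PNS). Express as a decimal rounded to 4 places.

p₁ = 0.182, p₀ = 0.0846.
Under exogeneity and monotonicity, PNS = p₁ − p₀.
PNS = 0.182 − 0.0846 = 0.0974

PNS ≈ 0.0974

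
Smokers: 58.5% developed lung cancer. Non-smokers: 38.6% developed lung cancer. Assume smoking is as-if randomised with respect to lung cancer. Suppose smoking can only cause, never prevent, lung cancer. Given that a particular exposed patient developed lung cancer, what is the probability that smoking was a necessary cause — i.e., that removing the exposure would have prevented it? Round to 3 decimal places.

PN ≈ 0.340

p₁ = 0.585, p₀ = 0.386.
Under exogeneity and monotonicity, PN = (p₁ − p₀) / p₁.
PN = (0.585 − 0.386) / 0.585 = 0.199 / 0.585 ≈ 0.3402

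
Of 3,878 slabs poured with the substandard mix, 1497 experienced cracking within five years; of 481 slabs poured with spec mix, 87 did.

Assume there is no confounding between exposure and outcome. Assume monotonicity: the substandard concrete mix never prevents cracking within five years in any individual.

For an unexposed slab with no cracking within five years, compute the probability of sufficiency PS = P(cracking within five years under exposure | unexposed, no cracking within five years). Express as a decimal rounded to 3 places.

PS ≈ 0.250

p₁ = P(outcome | exposed) = 1497/3878 = 0.38602
p₀ = P(outcome | unexposed) = 87/481 = 0.18087
Under exogeneity and monotonicity, PS = (p₁ − p₀) / (1 − p₀).
PS = (0.38602 − 0.18087) / (1 − 0.18087) = 0.20515 / 0.81913 ≈ 0.2505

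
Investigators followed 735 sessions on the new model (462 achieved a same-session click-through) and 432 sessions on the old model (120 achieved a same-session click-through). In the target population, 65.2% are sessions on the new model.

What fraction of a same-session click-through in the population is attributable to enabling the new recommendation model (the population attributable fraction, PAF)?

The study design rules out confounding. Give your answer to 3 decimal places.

p₁ = P(outcome | exposed) = 462/735 = 0.62857
p₀ = P(outcome | unexposed) = 120/432 = 0.27778
Overall risk P(Y=1) = π·p₁ + (1−π)·p₀ = 0.652×0.62857 + 0.348×0.27778 = 0.5065.
Under exogeneity, PAF = [P(Y=1) − p₀] / P(Y=1).
PAF = (0.5065 − 0.27778) / 0.5065 ≈ 0.4516

PAF ≈ 0.452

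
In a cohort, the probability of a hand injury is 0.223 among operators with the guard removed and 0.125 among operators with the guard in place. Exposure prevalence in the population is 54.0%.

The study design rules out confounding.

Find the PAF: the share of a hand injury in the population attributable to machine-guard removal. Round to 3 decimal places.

Let p₁ = 0.223, p₀ = 0.125.
Overall risk P(Y=1) = π·p₁ + (1−π)·p₀ = 0.54×0.223 + 0.46×0.125 = 0.17792.
Under exogeneity, PAF = [P(Y=1) − p₀] / P(Y=1).
PAF = (0.17792 − 0.125) / 0.17792 ≈ 0.2974

PAF ≈ 0.297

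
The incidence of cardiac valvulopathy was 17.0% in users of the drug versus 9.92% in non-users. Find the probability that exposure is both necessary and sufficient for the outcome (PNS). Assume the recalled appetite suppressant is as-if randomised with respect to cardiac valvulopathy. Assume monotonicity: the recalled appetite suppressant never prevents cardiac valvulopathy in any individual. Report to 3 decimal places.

PNS ≈ 0.071

p₁ = 0.17, p₀ = 0.0992.
Under exogeneity and monotonicity, PNS = p₁ − p₀.
PNS = 0.17 − 0.0992 = 0.0708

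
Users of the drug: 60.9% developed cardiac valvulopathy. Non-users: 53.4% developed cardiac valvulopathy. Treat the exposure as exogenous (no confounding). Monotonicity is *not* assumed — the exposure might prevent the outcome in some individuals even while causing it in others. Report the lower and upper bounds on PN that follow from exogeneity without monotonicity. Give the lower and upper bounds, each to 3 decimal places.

0.123 ≤ PN ≤ 0.765

p₁ = 0.609, p₀ = 0.534.
Under exogeneity alone the bounds on PN are max{0,(p₁−p₀)/p₁} ≤ PN ≤ min{1,(1−p₀)/p₁}.
  lower = (p₁ − p₀)/p₁ = 0.075 / 0.609 ≈ 0.1232
  upper = min{1, (1 − p₀)/p₁} = 0.466 / 0.609 ≈ 0.7652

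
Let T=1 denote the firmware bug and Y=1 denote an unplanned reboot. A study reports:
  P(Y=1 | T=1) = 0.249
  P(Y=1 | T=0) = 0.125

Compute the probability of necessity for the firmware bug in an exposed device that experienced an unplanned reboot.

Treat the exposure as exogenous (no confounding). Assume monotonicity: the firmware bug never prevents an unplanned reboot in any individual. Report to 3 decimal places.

Let p₁ = 0.249, p₀ = 0.125.
Under exogeneity and monotonicity, PN = (p₁ − p₀) / p₁.
PN = (0.249 − 0.125) / 0.249 = 0.124 / 0.249 ≈ 0.4980

PN ≈ 0.498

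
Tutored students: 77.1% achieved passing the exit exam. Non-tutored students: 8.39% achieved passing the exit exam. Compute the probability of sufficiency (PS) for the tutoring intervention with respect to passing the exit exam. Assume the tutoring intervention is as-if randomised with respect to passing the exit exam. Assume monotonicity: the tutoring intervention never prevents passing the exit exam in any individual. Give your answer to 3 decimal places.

PS ≈ 0.750

p₁ = 0.771, p₀ = 0.0839.
Under exogeneity and monotonicity, PS = (p₁ − p₀) / (1 − p₀).
PS = (0.771 − 0.0839) / (1 − 0.0839) = 0.6871 / 0.9161 ≈ 0.7500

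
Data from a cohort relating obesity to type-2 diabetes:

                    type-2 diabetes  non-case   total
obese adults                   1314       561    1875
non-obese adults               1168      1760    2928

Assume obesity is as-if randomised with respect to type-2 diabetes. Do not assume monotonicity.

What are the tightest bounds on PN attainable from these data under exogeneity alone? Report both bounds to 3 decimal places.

0.431 ≤ PN ≤ 0.858

p₁ = P(outcome | exposed) = 1314/1875 = 0.7008
p₀ = P(outcome | unexposed) = 1168/2928 = 0.39891
Under exogeneity alone the bounds on PN are max{0,(p₁−p₀)/p₁} ≤ PN ≤ min{1,(1−p₀)/p₁}.
  lower = (p₁ − p₀)/p₁ = 0.30189 / 0.7008 ≈ 0.4308
  upper = min{1, (1 − p₀)/p₁} = 0.60109 / 0.7008 ≈ 0.8577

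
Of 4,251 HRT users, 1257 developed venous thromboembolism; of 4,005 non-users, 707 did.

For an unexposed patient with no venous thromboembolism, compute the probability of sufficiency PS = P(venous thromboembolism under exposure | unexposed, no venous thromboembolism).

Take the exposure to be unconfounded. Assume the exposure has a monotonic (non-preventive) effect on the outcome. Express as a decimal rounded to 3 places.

p₁ = P(outcome | exposed) = 1257/4251 = 0.2957
p₀ = P(outcome | unexposed) = 707/4005 = 0.17653
Under exogeneity and monotonicity, PS = (p₁ − p₀) / (1 − p₀).
PS = (0.2957 − 0.17653) / (1 − 0.17653) = 0.11917 / 0.82347 ≈ 0.1447

PS ≈ 0.145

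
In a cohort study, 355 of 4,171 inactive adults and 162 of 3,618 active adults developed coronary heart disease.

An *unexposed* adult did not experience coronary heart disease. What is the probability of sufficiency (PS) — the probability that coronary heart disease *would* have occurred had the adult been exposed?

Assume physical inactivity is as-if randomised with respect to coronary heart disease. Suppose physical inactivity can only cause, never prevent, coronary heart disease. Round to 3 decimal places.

p₁ = P(outcome | exposed) = 355/4171 = 0.085111
p₀ = P(outcome | unexposed) = 162/3618 = 0.044776
Under exogeneity and monotonicity, PS = (p₁ − p₀) / (1 − p₀).
PS = (0.085111 − 0.044776) / (1 − 0.044776) = 0.040335 / 0.95522 ≈ 0.0422

PS ≈ 0.042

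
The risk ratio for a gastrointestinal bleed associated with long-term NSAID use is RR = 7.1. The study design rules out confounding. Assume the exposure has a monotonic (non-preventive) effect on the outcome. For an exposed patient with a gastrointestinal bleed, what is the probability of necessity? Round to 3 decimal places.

Under exogeneity and monotonicity, PN = (RR − 1) / RR = 1 − 1/RR.
PN = (7.1 − 1) / 7.1 = 6.1 / 7.1 ≈ 0.8592

PN ≈ 0.859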